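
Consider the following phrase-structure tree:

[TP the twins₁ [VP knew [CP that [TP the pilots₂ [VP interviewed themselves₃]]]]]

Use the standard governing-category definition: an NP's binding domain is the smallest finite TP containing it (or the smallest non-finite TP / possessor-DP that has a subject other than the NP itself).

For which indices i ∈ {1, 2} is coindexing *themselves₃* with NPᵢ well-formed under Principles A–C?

{2}

*themselves* is an anaphor, so Principle A applies: it must be bound in its binding domain.
Binding domain of *themselves₃*: the embedded TP, whose subject is the pilots₂.
*the twins₁* c-commands the anaphor but is outside its binding domain → cannot satisfy Principle A.
*the pilots₂* c-commands the anaphor within its binding domain → licit binder.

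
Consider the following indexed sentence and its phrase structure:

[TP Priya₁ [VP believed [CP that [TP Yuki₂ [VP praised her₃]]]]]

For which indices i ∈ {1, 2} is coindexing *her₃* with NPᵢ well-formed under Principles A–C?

{1}

*her* is a pronoun, so Principle B applies: it must be free in its binding domain.
Binding domain of *her₃*: the embedded TP, whose subject is Yuki₂.
*Priya₁* c-commands the pronoun but from outside its binding domain, and is not c-commanded by it → coindexation permitted.
*Yuki₂* c-commands the pronoun within its binding domain → coindexation would violate Principle B.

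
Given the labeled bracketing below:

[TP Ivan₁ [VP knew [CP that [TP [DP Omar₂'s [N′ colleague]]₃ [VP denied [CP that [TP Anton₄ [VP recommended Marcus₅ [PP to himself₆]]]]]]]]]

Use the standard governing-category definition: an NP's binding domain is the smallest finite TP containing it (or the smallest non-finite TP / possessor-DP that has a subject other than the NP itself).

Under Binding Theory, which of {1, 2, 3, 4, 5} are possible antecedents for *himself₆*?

*himself* is an anaphor, so Principle A applies: it must be bound in its binding domain.
Binding domain of *himself₆*: the embedded TP, whose subject is Anton₄.
*Ivan₁* c-commands the anaphor but is outside its binding domain → cannot satisfy Principle A.
*Omar₂* does not c-command the anaphor → cannot bind it.
*[Omar₂'s colleague]₃* c-commands the anaphor but is outside its binding domain → cannot satisfy Principle A.
*Anton₄* c-commands the anaphor within its binding domain → licit binder.
*Marcus₅* c-commands the anaphor within its binding domain → licit binder.

{4, 5}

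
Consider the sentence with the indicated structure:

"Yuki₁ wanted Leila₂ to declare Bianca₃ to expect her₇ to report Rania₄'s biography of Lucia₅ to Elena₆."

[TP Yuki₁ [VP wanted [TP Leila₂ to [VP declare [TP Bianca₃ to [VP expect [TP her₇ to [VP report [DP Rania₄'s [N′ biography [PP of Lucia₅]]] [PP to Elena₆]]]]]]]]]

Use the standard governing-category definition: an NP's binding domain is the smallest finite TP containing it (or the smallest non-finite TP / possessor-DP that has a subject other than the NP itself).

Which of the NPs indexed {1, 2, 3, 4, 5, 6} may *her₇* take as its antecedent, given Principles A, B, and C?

*her* is a pronoun, so Principle B applies: it must be free in its binding domain.
Binding domain of *her₇*: the embedded TP, whose subject is Bianca₃.
*Yuki₁* c-commands the pronoun but from outside its binding domain, and is not c-commanded by it → coindexation permitted.
*Leila₂* c-commands the pronoun but from outside its binding domain, and is not c-commanded by it → coindexation permitted.
*Bianca₃* c-commands the pronoun within its binding domain → coindexation would violate Principle B.
*Rania₄*: the pronoun c-commands this R-expression → coindexation would violate Principle C on *Rania₄*.
*Lucia₅*: the pronoun c-commands this R-expression → coindexation would violate Principle C on *Lucia₅*.
*Elena₆*: the pronoun c-commands this R-expression → coindexation would violate Principle C on *Elena₆*.

{1, 2}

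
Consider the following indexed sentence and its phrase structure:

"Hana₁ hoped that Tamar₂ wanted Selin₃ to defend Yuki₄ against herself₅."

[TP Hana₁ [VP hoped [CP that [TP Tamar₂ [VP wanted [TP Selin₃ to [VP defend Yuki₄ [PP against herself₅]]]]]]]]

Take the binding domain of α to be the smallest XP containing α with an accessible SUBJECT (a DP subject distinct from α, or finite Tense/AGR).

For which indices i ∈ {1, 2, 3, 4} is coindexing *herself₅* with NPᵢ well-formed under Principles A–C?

{3, 4}

*herself* is an anaphor, so Principle A applies: it must be bound in its binding domain.
Binding domain of *herself₅*: the embedded TP, whose subject is Selin₃.
*Hana₁* c-commands the anaphor but is outside its binding domain → cannot satisfy Principle A.
*Tamar₂* c-commands the anaphor but is outside its binding domain → cannot satisfy Principle A.
*Selin₃* c-commands the anaphor within its binding domain → licit binder.
*Yuki₄* c-commands the anaphor within its binding domain → licit binder.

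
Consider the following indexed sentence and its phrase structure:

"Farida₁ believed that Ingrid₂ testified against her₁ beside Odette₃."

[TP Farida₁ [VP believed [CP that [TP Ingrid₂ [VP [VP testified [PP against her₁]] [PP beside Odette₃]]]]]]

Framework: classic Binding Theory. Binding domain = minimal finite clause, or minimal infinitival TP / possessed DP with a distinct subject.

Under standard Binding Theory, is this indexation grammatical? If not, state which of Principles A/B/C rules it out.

The two coindexed NPs are *Farida₁* and *her₁*.
*her₁* is a pronoun; its binding domain is the embedded TP, whose subject is Ingrid₂. Within that domain it is c-commanded only by *Ingrid₂*, which carries a different index — the pronoun is free locally, so Principle B holds.
*Farida₁* is an R-expression; *her₁* does not c-command it, and no other NP shares its index, so Principle C is satisfied.
All principles are respected.

grammatical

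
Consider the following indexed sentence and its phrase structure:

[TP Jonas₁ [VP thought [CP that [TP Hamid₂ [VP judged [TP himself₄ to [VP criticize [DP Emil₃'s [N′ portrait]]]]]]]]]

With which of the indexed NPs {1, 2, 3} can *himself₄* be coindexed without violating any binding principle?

{2}

*himself* is an anaphor, so Principle A applies: it must be bound in its binding domain.
Binding domain of *himself₄*: the embedded TP, whose subject is Hamid₂.
*Jonas₁* c-commands the anaphor but is outside its binding domain → cannot satisfy Principle A.
*Hamid₂* c-commands the anaphor within its binding domain → licit binder.
*Emil₃* does not c-command the anaphor → cannot bind it.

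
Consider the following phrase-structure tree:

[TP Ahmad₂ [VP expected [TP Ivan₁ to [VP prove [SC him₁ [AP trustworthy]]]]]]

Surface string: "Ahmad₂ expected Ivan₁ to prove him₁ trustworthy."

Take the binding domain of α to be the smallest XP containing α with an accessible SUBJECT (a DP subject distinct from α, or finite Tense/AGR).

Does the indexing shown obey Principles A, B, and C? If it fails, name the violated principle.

Principle B

The two coindexed NPs are *Ivan₁* and *him₁*.
*him₁* is a pronoun. Its binding domain is the embedded TP, whose subject is Ivan₁.
*Ivan₁* c-commands it within that domain and carries the same index.
The pronoun is locally bound → Principle B violation.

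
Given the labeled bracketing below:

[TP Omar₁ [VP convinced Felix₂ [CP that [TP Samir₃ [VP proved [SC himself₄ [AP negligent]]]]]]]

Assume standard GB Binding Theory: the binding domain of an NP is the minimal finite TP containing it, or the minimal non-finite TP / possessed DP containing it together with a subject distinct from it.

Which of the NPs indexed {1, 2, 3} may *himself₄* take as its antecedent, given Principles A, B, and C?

{3}

*himself* is an anaphor, so Principle A applies: it must be bound in its binding domain.
Binding domain of *himself₄*: the embedded TP, whose subject is Samir₃.
*Omar₁* c-commands the anaphor but is outside its binding domain → cannot satisfy Principle A.
*Felix₂* c-commands the anaphor but is outside its binding domain → cannot satisfy Principle A.
*Samir₃* c-commands the anaphor within its binding domain → licit binder.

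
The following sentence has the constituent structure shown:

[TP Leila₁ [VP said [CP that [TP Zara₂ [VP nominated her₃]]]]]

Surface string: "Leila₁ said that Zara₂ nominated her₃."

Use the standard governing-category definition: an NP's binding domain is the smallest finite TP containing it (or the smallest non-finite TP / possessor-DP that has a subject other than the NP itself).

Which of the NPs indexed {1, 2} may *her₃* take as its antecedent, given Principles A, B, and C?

{1}

*her* is a pronoun, so Principle B applies: it must be free in its binding domain.
Binding domain of *her₃*: the embedded TP, whose subject is Zara₂.
*Leila₁* c-commands the pronoun but from outside its binding domain, and is not c-commanded by it → coindexation permitted.
*Zara₂* c-commands the pronoun within its binding domain → coindexation would violate Principle B.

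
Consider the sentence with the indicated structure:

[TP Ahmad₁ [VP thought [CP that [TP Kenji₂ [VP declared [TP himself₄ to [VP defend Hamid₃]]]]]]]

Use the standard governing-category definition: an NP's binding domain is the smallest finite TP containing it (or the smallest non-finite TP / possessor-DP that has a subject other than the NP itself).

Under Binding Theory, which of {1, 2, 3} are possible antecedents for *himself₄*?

*himself* is an anaphor, so Principle A applies: it must be bound in its binding domain.
Binding domain of *himself₄*: the embedded TP, whose subject is Kenji₂.
*Ahmad₁* c-commands the anaphor but is outside its binding domain → cannot satisfy Principle A.
*Kenji₂* c-commands the anaphor within its binding domain → licit binder.
*Hamid₃* does not c-command the anaphor → cannot bind it.

{2}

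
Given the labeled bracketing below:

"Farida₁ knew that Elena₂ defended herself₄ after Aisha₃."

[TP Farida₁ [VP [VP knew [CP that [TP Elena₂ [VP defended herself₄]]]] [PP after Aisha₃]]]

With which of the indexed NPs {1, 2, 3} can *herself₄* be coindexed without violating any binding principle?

{2}

*herself* is an anaphor, so Principle A applies: it must be bound in its binding domain.
Binding domain of *herself₄*: the embedded TP, whose subject is Elena₂.
*Farida₁* c-commands the anaphor but is outside its binding domain → cannot satisfy Principle A.
*Elena₂* c-commands the anaphor within its binding domain → licit binder.
*Aisha₃* does not c-command the anaphor → cannot bind it.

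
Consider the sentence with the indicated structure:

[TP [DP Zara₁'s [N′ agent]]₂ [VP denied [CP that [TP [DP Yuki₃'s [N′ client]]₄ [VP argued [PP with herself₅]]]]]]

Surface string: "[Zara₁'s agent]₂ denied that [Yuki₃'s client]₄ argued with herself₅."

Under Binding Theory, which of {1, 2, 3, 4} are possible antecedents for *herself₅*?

{4}

*herself* is an anaphor, so Principle A applies: it must be bound in its binding domain.
Binding domain of *herself₅*: the embedded TP, whose subject is [Yuki₃'s client]₄.
*Zara₁* does not c-command the anaphor → cannot bind it.
*[Zara₁'s agent]₂* c-commands the anaphor but is outside its binding domain → cannot satisfy Principle A.
*Yuki₃* does not c-command the anaphor → cannot bind it.
*[Yuki₃'s client]₄* c-commands the anaphor within its binding domain → licit binder.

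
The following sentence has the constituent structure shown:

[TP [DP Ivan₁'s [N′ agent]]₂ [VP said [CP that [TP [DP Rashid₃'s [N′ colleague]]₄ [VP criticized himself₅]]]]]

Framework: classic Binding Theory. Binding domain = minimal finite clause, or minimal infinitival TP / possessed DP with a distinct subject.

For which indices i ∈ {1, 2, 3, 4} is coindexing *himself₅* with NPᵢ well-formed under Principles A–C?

*himself* is an anaphor, so Principle A applies: it must be bound in its binding domain.
Binding domain of *himself₅*: the embedded TP, whose subject is [Rashid₃'s colleague]₄.
*Ivan₁* does not c-command the anaphor → cannot bind it.
*[Ivan₁'s agent]₂* c-commands the anaphor but is outside its binding domain → cannot satisfy Principle A.
*Rashid₃* does not c-command the anaphor → cannot bind it.
*[Rashid₃'s colleague]₄* c-commands the anaphor within its binding domain → licit binder.

{4}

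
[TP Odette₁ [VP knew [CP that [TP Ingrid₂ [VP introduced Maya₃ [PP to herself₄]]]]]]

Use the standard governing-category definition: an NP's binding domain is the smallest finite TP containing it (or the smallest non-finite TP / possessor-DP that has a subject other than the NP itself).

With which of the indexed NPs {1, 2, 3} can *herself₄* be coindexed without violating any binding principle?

{2, 3}

*herself* is an anaphor, so Principle A applies: it must be bound in its binding domain.
Binding domain of *herself₄*: the embedded TP, whose subject is Ingrid₂.
*Odette₁* c-commands the anaphor but is outside its binding domain → cannot satisfy Principle A.
*Ingrid₂* c-commands the anaphor within its binding domain → licit binder.
*Maya₃* c-commands the anaphor within its binding domain → licit binder.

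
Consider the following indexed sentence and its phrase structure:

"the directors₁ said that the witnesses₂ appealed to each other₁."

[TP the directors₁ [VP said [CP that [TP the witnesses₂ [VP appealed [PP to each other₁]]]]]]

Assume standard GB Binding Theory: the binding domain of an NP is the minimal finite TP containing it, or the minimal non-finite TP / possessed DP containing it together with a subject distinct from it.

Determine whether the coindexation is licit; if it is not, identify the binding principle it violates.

Principle A

The two coindexed NPs are *the directors₁* and *each other₁*.
*each other₁* is an anaphor. Principle A requires it to be bound within its binding domain — the embedded TP, whose subject is the witnesses₂.
Within that domain it is c-commanded by *the witnesses₂*, which does not share its index.
*the directors₁* does c-command the anaphor, but from outside its binding domain.
The anaphor is unbound in its domain → Principle A violation.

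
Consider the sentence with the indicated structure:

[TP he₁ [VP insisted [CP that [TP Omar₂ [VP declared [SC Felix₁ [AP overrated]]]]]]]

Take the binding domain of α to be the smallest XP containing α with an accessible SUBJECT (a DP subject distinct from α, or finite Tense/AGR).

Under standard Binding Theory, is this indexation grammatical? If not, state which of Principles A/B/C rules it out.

Principle C

The two coindexed NPs are *he₁* and *Felix₁*.
*Felix₁* is an R-expression. Principle C requires it to be free everywhere.
*he₁* c-commands it and carries the same index.
The R-expression is bound → Principle C violation.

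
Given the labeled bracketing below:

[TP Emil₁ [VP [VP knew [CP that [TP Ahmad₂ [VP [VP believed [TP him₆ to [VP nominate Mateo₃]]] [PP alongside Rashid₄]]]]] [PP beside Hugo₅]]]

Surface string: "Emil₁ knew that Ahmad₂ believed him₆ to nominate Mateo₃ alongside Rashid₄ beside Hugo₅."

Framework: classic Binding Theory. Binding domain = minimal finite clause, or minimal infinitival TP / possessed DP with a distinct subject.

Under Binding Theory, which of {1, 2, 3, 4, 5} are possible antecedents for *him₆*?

*him* is a pronoun, so Principle B applies: it must be free in its binding domain.
Binding domain of *him₆*: the embedded TP, whose subject is Ahmad₂.
*Emil₁* c-commands the pronoun but from outside its binding domain, and is not c-commanded by it → coindexation permitted.
*Ahmad₂* c-commands the pronoun within its binding domain → coindexation would violate Principle B.
*Mateo₃*: the pronoun c-commands this R-expression → coindexation would violate Principle C on *Mateo₃*.
*Rashid₄* and the pronoun do not c-command one another → neither Principle B nor Principle C is at stake; coindexation permitted.
*Hugo₅* and the pronoun do not c-command one another → neither Principle B nor Principle C is at stake; coindexation permitted.

{1, 4, 5}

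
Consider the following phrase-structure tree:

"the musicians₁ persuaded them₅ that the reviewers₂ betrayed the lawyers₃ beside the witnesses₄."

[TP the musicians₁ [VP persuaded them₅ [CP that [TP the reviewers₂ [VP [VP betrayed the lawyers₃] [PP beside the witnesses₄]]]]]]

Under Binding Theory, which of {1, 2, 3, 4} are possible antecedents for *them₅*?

none

*them* is a pronoun, so Principle B applies: it must be free in its binding domain.
Binding domain of *them₅*: the matrix TP, whose subject is the musicians₁.
*the musicians₁* c-commands the pronoun within its binding domain → coindexation would violate Principle B.
*the reviewers₂*: the pronoun c-commands this R-expression → coindexation would violate Principle C on *the reviewers₂*.
*the lawyers₃*: the pronoun c-commands this R-expression → coindexation would violate Principle C on *the lawyers₃*.
*the witnesses₄*: the pronoun c-commands this R-expression → coindexation would violate Principle C on *the witnesses₄*.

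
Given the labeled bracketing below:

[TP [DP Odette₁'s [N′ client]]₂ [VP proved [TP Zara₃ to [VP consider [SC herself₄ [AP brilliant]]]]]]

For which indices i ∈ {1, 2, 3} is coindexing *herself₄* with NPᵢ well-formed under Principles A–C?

{3}

*herself* is an anaphor, so Principle A applies: it must be bound in its binding domain.
Binding domain of *herself₄*: the embedded TP, whose subject is Zara₃.
*Odette₁* does not c-command the anaphor → cannot bind it.
*[Odette₁'s client]₂* c-commands the anaphor but is outside its binding domain → cannot satisfy Principle A.
*Zara₃* c-commands the anaphor within its binding domain → licit binder.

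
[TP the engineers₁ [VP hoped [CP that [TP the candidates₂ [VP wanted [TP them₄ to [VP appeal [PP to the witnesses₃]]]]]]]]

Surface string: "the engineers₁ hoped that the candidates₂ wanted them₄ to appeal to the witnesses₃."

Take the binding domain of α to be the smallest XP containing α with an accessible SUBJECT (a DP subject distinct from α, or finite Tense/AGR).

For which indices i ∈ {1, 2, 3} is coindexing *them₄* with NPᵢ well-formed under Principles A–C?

*them* is a pronoun, so Principle B applies: it must be free in its binding domain.
Binding domain of *them₄*: the embedded TP, whose subject is the candidates₂.
*the engineers₁* c-commands the pronoun but from outside its binding domain, and is not c-commanded by it → coindexation permitted.
*the candidates₂* c-commands the pronoun within its binding domain → coindexation would violate Principle B.
*the witnesses₃*: the pronoun c-commands this R-expression → coindexation would violate Principle C on *the witnesses₃*.

{1}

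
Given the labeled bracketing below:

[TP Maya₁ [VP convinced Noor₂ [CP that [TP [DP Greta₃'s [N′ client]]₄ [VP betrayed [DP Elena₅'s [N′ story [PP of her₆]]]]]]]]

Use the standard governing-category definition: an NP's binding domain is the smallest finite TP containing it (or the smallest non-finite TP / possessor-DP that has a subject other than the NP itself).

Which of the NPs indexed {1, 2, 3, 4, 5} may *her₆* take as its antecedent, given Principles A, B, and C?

*her* is a pronoun, so Principle B applies: it must be free in its binding domain.
Binding domain of *her₆*: the possessed DP, whose subject is Elena₅.
*Maya₁* c-commands the pronoun but from outside its binding domain, and is not c-commanded by it → coindexation permitted.
*Noor₂* c-commands the pronoun but from outside its binding domain, and is not c-commanded by it → coindexation permitted.
*Greta₃* and the pronoun do not c-command one another → neither Principle B nor Principle C is at stake; coindexation permitted.
*[Greta₃'s client]₄* c-commands the pronoun but from outside its binding domain, and is not c-commanded by it → coindexation permitted.
*Elena₅* c-commands the pronoun within its binding domain → coindexation would violate Principle B.

{1, 2, 3, 4}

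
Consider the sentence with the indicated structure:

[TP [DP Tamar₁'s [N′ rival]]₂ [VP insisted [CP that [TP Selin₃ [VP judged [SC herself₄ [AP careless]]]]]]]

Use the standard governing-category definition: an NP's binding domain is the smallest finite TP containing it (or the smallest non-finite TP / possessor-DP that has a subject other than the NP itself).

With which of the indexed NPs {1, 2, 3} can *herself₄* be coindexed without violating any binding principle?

{3}

*herself* is an anaphor, so Principle A applies: it must be bound in its binding domain.
Binding domain of *herself₄*: the embedded TP, whose subject is Selin₃.
*Tamar₁* does not c-command the anaphor → cannot bind it.
*[Tamar₁'s rival]₂* c-commands the anaphor but is outside its binding domain → cannot satisfy Principle A.
*Selin₃* c-commands the anaphor within its binding domain → licit binder.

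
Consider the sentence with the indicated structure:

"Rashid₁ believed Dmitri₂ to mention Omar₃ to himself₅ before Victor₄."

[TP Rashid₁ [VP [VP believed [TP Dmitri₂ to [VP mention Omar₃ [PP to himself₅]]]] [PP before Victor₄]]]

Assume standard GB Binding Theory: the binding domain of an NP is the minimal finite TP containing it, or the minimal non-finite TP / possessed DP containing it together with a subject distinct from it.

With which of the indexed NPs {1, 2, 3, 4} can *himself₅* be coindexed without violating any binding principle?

{2, 3}

*himself* is an anaphor, so Principle A applies: it must be bound in its binding domain.
Binding domain of *himself₅*: the embedded TP, whose subject is Dmitri₂.
*Rashid₁* c-commands the anaphor but is outside its binding domain → cannot satisfy Principle A.
*Dmitri₂* c-commands the anaphor within its binding domain → licit binder.
*Omar₃* c-commands the anaphor within its binding domain → licit binder.
*Victor₄* does not c-command the anaphor → cannot bind it.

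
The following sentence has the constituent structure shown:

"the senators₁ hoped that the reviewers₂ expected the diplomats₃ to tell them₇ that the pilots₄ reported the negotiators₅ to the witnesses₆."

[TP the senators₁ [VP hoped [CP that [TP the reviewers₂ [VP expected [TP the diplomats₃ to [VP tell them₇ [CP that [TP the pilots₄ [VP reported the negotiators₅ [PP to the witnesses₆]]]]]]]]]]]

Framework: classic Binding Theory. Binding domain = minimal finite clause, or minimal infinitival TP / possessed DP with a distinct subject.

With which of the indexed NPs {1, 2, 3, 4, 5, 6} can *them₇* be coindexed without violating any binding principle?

*them* is a pronoun, so Principle B applies: it must be free in its binding domain.
Binding domain of *them₇*: the embedded TP, whose subject is the diplomats₃.
*the senators₁* c-commands the pronoun but from outside its binding domain, and is not c-commanded by it → coindexation permitted.
*the reviewers₂* c-commands the pronoun but from outside its binding domain, and is not c-commanded by it → coindexation permitted.
*the diplomats₃* c-commands the pronoun within its binding domain → coindexation would violate Principle B.
*the pilots₄*: the pronoun c-commands this R-expression → coindexation would violate Principle C on *the pilots₄*.
*the negotiators₅*: the pronoun c-commands this R-expression → coindexation would violate Principle C on *the negotiators₅*.
*the witnesses₆*: the pronoun c-commands this R-expression → coindexation would violate Principle C on *the witnesses₆*.

{1, 2}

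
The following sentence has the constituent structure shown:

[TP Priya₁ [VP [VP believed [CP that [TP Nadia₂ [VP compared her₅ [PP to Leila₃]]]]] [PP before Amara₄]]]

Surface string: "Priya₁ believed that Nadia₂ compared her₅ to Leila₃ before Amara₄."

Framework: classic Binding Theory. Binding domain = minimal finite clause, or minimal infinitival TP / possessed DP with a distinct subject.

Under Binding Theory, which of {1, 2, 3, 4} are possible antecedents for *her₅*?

*her* is a pronoun, so Principle B applies: it must be free in its binding domain.
Binding domain of *her₅*: the embedded TP, whose subject is Nadia₂.
*Priya₁* c-commands the pronoun but from outside its binding domain, and is not c-commanded by it → coindexation permitted.
*Nadia₂* c-commands the pronoun within its binding domain → coindexation would violate Principle B.
*Leila₃*: the pronoun c-commands this R-expression → coindexation would violate Principle C on *Leila₃*.
*Amara₄* and the pronoun do not c-command one another → neither Principle B nor Principle C is at stake; coindexation permitted.

{1, 4}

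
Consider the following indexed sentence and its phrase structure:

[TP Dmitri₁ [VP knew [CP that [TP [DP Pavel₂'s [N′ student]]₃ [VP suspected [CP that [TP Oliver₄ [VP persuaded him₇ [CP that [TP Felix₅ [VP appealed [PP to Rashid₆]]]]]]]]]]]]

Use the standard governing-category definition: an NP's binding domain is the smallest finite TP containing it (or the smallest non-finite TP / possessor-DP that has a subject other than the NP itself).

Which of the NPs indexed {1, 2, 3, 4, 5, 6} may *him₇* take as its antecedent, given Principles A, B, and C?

*him* is a pronoun, so Principle B applies: it must be free in its binding domain.
Binding domain of *him₇*: the embedded TP, whose subject is Oliver₄.
*Dmitri₁* c-commands the pronoun but from outside its binding domain, and is not c-commanded by it → coindexation permitted.
*Pavel₂* and the pronoun do not c-command one another → neither Principle B nor Principle C is at stake; coindexation permitted.
*[Pavel₂'s student]₃* c-commands the pronoun but from outside its binding domain, and is not c-commanded by it → coindexation permitted.
*Oliver₄* c-commands the pronoun within its binding domain → coindexation would violate Principle B.
*Felix₅*: the pronoun c-commands this R-expression → coindexation would violate Principle C on *Felix₅*.
*Rashid₆*: the pronoun c-commands this R-expression → coindexation would violate Principle C on *Rashid₆*.

{1, 2, 3}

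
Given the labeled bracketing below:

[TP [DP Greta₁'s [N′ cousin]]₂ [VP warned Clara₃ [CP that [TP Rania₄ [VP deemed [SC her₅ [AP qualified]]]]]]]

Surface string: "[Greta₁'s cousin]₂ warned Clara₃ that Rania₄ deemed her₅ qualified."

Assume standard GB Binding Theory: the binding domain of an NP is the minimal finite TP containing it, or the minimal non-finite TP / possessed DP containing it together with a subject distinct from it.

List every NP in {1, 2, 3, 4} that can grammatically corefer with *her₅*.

*her* is a pronoun, so Principle B applies: it must be free in its binding domain.
Binding domain of *her₅*: the embedded TP, whose subject is Rania₄.
*Greta₁* and the pronoun do not c-command one another → neither Principle B nor Principle C is at stake; coindexation permitted.
*[Greta₁'s cousin]₂* c-commands the pronoun but from outside its binding domain, and is not c-commanded by it → coindexation permitted.
*Clara₃* c-commands the pronoun but from outside its binding domain, and is not c-commanded by it → coindexation permitted.
*Rania₄* c-commands the pronoun within its binding domain → coindexation would violate Principle B.

{1, 2, 3}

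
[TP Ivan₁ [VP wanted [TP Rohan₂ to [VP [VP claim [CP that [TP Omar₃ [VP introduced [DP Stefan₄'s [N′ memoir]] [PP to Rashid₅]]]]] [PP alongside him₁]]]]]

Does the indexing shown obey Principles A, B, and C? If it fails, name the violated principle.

grammatical

The two coindexed NPs are *Ivan₁* and *him₁*.
*him₁* is a pronoun; its binding domain is the embedded TP, whose subject is Rohan₂. Within that domain it is c-commanded only by *Rohan₂*, which carries a different index — the pronoun is free locally, so Principle B holds.
*Ivan₁* is an R-expression; *him₁* does not c-command it, and no other NP shares its index, so Principle C is satisfied.
All principles are respected.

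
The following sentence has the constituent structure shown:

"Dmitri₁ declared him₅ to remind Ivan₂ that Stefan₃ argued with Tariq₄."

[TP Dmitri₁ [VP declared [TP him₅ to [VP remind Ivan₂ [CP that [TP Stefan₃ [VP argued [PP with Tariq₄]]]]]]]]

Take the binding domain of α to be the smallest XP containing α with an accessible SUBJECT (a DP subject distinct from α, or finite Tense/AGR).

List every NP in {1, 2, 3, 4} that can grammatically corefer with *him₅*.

*him* is a pronoun, so Principle B applies: it must be free in its binding domain.
Binding domain of *him₅*: the matrix TP, whose subject is Dmitri₁.
*Dmitri₁* c-commands the pronoun within its binding domain → coindexation would violate Principle B.
*Ivan₂*: the pronoun c-commands this R-expression → coindexation would violate Principle C on *Ivan₂*.
*Stefan₃*: the pronoun c-commands this R-expression → coindexation would violate Principle C on *Stefan₃*.
*Tariq₄*: the pronoun c-commands this R-expression → coindexation would violate Principle C on *Tariq₄*.

none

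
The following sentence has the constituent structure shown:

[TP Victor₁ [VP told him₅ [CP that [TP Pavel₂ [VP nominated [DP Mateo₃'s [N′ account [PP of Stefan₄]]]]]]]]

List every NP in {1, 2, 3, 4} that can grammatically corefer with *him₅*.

none

*him* is a pronoun, so Principle B applies: it must be free in its binding domain.
Binding domain of *him₅*: the matrix TP, whose subject is Victor₁.
*Victor₁* c-commands the pronoun within its binding domain → coindexation would violate Principle B.
*Pavel₂*: the pronoun c-commands this R-expression → coindexation would violate Principle C on *Pavel₂*.
*Mateo₃*: the pronoun c-commands this R-expression → coindexation would violate Principle C on *Mateo₃*.
*Stefan₄*: the pronoun c-commands this R-expression → coindexation would violate Principle C on *Stefan₄*.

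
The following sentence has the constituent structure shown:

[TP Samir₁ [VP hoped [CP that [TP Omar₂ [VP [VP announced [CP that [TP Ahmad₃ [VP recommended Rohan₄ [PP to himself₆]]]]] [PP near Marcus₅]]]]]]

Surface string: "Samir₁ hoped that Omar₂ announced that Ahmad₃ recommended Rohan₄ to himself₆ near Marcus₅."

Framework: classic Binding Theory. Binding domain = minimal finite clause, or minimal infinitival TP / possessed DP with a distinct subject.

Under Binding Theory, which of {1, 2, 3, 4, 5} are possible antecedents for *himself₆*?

{3, 4}

*himself* is an anaphor, so Principle A applies: it must be bound in its binding domain.
Binding domain of *himself₆*: the embedded TP, whose subject is Ahmad₃.
*Samir₁* c-commands the anaphor but is outside its binding domain → cannot satisfy Principle A.
*Omar₂* c-commands the anaphor but is outside its binding domain → cannot satisfy Principle A.
*Ahmad₃* c-commands the anaphor within its binding domain → licit binder.
*Rohan₄* c-commands the anaphor within its binding domain → licit binder.
*Marcus₅* does not c-command the anaphor → cannot bind it.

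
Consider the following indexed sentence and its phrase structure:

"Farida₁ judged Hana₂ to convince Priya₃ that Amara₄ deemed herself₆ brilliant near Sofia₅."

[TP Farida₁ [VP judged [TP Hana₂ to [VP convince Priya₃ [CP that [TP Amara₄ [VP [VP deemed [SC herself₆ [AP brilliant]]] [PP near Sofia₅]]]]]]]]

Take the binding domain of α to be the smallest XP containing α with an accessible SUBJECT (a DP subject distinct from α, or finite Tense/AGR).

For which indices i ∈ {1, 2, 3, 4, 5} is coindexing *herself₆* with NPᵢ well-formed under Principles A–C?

{4}

*herself* is an anaphor, so Principle A applies: it must be bound in its binding domain.
Binding domain of *herself₆*: the embedded TP, whose subject is Amara₄.
*Farida₁* c-commands the anaphor but is outside its binding domain → cannot satisfy Principle A.
*Hana₂* c-commands the anaphor but is outside its binding domain → cannot satisfy Principle A.
*Priya₃* c-commands the anaphor but is outside its binding domain → cannot satisfy Principle A.
*Amara₄* c-commands the anaphor within its binding domain → licit binder.
*Sofia₅* does not c-command the anaphor → cannot bind it.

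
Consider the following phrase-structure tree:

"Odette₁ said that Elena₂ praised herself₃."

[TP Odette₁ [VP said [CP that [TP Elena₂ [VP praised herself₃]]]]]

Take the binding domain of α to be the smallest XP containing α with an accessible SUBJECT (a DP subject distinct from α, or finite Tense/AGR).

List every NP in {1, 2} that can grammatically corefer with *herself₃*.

{2}

*herself* is an anaphor, so Principle A applies: it must be bound in its binding domain.
Binding domain of *herself₃*: the embedded TP, whose subject is Elena₂.
*Odette₁* c-commands the anaphor but is outside its binding domain → cannot satisfy Principle A.
*Elena₂* c-commands the anaphor within its binding domain → licit binder.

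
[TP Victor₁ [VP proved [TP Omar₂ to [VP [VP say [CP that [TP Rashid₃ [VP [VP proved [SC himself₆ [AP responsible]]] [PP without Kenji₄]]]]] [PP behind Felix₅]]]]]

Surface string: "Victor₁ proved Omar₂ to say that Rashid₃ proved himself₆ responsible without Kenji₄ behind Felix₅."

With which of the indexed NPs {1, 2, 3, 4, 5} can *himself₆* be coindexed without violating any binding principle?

*himself* is an anaphor, so Principle A applies: it must be bound in its binding domain.
Binding domain of *himself₆*: the embedded TP, whose subject is Rashid₃.
*Victor₁* c-commands the anaphor but is outside its binding domain → cannot satisfy Principle A.
*Omar₂* c-commands the anaphor but is outside its binding domain → cannot satisfy Principle A.
*Rashid₃* c-commands the anaphor within its binding domain → licit binder.
*Kenji₄* does not c-command the anaphor → cannot bind it.
*Felix₅* does not c-command the anaphor → cannot bind it.

{3}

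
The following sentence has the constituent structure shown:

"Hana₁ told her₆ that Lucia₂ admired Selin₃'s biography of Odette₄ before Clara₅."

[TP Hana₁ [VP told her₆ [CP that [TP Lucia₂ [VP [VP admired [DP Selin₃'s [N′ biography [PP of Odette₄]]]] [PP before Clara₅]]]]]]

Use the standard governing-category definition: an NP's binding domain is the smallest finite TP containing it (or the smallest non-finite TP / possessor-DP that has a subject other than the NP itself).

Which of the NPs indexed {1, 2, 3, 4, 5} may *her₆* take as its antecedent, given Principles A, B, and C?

*her* is a pronoun, so Principle B applies: it must be free in its binding domain.
Binding domain of *her₆*: the matrix TP, whose subject is Hana₁.
*Hana₁* c-commands the pronoun within its binding domain → coindexation would violate Principle B.
*Lucia₂*: the pronoun c-commands this R-expression → coindexation would violate Principle C on *Lucia₂*.
*Selin₃*: the pronoun c-commands this R-expression → coindexation would violate Principle C on *Selin₃*.
*Odette₄*: the pronoun c-commands this R-expression → coindexation would violate Principle C on *Odette₄*.
*Clara₅*: the pronoun c-commands this R-expression → coindexation would violate Principle C on *Clara₅*.

none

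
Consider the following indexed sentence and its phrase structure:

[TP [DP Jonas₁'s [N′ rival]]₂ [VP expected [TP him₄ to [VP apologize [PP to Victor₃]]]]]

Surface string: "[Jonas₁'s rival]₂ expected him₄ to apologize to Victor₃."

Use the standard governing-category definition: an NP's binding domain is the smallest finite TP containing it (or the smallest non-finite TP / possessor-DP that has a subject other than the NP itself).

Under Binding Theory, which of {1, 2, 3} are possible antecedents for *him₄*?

*him* is a pronoun, so Principle B applies: it must be free in its binding domain.
Binding domain of *him₄*: the matrix TP, whose subject is [Jonas₁'s rival]₂.
*Jonas₁* and the pronoun do not c-command one another → neither Principle B nor Principle C is at stake; coindexation permitted.
*[Jonas₁'s rival]₂* c-commands the pronoun within its binding domain → coindexation would violate Principle B.
*Victor₃*: the pronoun c-commands this R-expression → coindexation would violate Principle C on *Victor₃*.

{1}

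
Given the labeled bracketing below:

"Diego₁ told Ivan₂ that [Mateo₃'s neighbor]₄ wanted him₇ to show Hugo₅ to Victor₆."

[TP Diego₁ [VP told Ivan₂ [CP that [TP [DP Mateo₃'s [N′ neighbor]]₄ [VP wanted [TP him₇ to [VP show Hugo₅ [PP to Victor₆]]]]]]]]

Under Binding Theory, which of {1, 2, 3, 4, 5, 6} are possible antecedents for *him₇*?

{1, 2, 3}

*him* is a pronoun, so Principle B applies: it must be free in its binding domain.
Binding domain of *him₇*: the embedded TP, whose subject is [Mateo₃'s neighbor]₄.
*Diego₁* c-commands the pronoun but from outside its binding domain, and is not c-commanded by it → coindexation permitted.
*Ivan₂* c-commands the pronoun but from outside its binding domain, and is not c-commanded by it → coindexation permitted.
*Mateo₃* and the pronoun do not c-command one another → neither Principle B nor Principle C is at stake; coindexation permitted.
*[Mateo₃'s neighbor]₄* c-commands the pronoun within its binding domain → coindexation would violate Principle B.
*Hugo₅*: the pronoun c-commands this R-expression → coindexation would violate Principle C on *Hugo₅*.
*Victor₆*: the pronoun c-commands this R-expression → coindexation would violate Principle C on *Victor₆*.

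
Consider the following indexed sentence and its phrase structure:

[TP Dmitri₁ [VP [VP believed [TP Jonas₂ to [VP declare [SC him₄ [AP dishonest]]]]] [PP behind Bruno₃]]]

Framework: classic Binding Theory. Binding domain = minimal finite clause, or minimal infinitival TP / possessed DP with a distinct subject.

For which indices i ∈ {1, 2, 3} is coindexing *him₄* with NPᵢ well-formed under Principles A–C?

{1, 3}

*him* is a pronoun, so Principle B applies: it must be free in its binding domain.
Binding domain of *him₄*: the embedded TP, whose subject is Jonas₂.
*Dmitri₁* c-commands the pronoun but from outside its binding domain, and is not c-commanded by it → coindexation permitted.
*Jonas₂* c-commands the pronoun within its binding domain → coindexation would violate Principle B.
*Bruno₃* and the pronoun do not c-command one another → neither Principle B nor Principle C is at stake; coindexation permitted.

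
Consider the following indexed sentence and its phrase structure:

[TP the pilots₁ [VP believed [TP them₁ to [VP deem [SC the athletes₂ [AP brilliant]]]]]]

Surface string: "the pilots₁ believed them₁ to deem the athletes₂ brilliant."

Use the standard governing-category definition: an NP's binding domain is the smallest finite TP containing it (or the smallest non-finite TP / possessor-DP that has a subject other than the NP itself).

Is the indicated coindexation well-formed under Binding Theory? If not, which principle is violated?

The two coindexed NPs are *the pilots₁* and *them₁*.
*them₁* is a pronoun. Its binding domain is the matrix TP, whose subject is the pilots₁.
*the pilots₁* c-commands it within that domain and carries the same index.
The pronoun is locally bound → Principle B violation.

Principle B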